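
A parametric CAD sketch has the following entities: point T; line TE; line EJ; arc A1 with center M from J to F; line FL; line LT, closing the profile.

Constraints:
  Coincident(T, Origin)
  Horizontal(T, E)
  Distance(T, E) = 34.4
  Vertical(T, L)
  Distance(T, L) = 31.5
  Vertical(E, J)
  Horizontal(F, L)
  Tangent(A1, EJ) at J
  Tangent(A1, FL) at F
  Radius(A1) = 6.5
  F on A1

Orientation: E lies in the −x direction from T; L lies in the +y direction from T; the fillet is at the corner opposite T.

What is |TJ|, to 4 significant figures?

42.52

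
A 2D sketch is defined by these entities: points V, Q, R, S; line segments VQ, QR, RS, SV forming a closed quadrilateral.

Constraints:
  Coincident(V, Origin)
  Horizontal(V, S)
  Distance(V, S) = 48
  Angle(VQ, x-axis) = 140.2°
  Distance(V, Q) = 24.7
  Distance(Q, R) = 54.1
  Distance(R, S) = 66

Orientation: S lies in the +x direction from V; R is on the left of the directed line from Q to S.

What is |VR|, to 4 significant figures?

59.53

Checks: |QR| = 54.10 ✓; |RS| = 66.00 ✓.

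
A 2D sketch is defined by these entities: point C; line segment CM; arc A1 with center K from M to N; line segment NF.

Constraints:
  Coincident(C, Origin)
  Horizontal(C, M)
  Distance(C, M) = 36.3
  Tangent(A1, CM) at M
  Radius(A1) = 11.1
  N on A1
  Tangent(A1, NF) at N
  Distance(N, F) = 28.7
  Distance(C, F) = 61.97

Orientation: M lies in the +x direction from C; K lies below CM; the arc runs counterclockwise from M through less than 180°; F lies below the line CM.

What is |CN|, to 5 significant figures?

33.727

C is at the origin; C and M share the same y with |CM| = 36.3 and M on the +x side, so M = (36.300, 0.0000). The tangent condition forces KM to be normal to CM, so K = M + (0, -11.1) = (36.300, -11.100). Since KN ⟂ NF (tangency), |KF| = √(11.1² + 28.7²) = 30.772 regardless of where N sits on A1. So F lies on both circle(C, 61.97) and circle(K, 30.772); the below-CM intersection is F = (47.548, -39.742). N is the foot of the tangent from F: N = (28.127, -18.611).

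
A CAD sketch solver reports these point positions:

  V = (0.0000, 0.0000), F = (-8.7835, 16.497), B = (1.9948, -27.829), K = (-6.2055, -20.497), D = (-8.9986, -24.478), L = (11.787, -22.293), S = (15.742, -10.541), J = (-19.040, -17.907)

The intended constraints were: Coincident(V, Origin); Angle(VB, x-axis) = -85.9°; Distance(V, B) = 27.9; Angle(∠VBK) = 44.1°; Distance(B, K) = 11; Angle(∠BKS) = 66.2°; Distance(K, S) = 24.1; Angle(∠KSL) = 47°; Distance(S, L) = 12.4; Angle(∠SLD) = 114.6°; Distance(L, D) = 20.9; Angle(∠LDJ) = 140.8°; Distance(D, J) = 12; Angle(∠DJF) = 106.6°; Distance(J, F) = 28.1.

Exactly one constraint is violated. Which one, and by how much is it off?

Distance(J, F) = 28.1 — off by 7.80.

V = (0.00, 0.00) ✓; VB at -85.90° ✓; |VB| = 27.90 ✓; ∠VBK = 44.10° ✓; |BK| = 11.00 ✓; ∠BKS = 66.20° ✓; |KS| = 24.10 ✓; ∠KSL = 47.00° ✓; |SL| = 12.40 ✓; ∠SLD = 114.6° ✓; |LD| = 20.90 ✓; ∠LDJ = 140.8° ✓; |DJ| = 12.00 ✓; ∠DJF = 106.6° ✓; |JF| = 35.90 ✗.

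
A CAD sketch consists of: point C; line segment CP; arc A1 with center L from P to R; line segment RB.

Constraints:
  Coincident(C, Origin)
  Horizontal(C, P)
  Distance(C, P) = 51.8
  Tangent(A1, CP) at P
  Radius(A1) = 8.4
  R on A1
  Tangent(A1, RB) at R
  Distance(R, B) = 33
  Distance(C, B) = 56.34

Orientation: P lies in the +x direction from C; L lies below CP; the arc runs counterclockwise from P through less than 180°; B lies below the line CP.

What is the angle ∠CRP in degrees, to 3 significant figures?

129°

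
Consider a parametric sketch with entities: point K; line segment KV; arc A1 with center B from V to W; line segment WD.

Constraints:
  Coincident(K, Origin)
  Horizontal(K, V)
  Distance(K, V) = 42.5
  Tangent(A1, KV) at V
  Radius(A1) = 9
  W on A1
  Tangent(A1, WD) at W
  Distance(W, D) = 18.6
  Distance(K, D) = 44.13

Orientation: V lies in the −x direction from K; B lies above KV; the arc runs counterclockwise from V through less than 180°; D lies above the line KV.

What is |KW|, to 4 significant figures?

34.78

Checks: |KV| = 42.50 ✓; |BW| = 9.000 ✓; ∠(BW, WD) = 90.00° ✓; |WD| = 18.60 ✓; |KD| = 44.13 ✓.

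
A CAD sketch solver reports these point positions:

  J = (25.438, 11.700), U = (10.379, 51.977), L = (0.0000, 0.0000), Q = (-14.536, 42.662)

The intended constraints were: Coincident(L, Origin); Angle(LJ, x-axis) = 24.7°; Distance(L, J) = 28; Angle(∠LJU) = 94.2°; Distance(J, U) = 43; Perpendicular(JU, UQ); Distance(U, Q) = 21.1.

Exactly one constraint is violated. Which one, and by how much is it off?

Distance(U, Q) = 21.1 — off by 5.50.

L = (0.00, 0.00) ✓; LJ at 24.70° ✓; |LJ| = 28.00 ✓; ∠LJU = 94.20° ✓; |JU| = 43.00 ✓; ∠(JU, UQ) = 90.00° ✓; |UQ| = 26.60 ✗.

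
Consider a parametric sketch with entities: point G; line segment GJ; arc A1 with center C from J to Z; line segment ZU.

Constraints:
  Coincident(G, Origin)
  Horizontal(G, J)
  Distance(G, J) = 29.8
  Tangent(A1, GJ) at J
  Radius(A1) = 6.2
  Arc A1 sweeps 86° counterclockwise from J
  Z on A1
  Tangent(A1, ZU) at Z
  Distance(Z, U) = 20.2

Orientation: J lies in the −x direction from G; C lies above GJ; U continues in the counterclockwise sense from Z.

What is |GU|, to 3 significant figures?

34.1

On A1, J sits at bearing -90° from C; an 86° counterclockwise sweep puts Z at bearing -4°, so Z = C + 6.2·(cos -4°, sin -4°) = (-23.6, 5.77). The tangent condition forces CZ to be normal to ZU, so ZU runs along (−sin -4°, cos -4°); with |ZU| = 20.2, U = (-22.2, 25.9). Then |GU| = |U − G| = 34.1.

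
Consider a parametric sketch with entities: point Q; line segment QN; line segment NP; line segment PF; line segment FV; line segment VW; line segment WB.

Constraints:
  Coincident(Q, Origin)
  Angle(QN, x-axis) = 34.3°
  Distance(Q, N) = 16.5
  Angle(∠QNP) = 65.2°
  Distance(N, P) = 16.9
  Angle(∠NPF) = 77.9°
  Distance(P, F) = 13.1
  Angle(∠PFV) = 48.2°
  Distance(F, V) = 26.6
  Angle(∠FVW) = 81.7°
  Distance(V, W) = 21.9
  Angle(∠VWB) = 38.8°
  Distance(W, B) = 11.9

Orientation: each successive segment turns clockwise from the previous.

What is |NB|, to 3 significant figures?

15.4

Q is at the origin; QN runs at 34.3° with length 16.5, so N = (13.6, 9.30). ∠QNP = 65.2° gives NP at -80.5° from the x-axis; with |NP| = 16.9, P = (16.4, -7.37). ∠NPF = 77.9° gives PF at 177° from the x-axis; with |PF| = 13.1, F = (3.33, -6.78). ∠PFV = 48.2° gives FV at 45.6° from the x-axis; with |FV| = 26.6, V = (21.9, 12.2). ∠FVW = 81.7° gives VW at -52.7° from the x-axis; with |VW| = 21.9, W = (35.2, -5.19). ∠VWB = 38.8° gives WB at 166° from the x-axis; with |WB| = 11.9, B = (23.7, -2.33). Then |NB| = |B − N| = 15.4.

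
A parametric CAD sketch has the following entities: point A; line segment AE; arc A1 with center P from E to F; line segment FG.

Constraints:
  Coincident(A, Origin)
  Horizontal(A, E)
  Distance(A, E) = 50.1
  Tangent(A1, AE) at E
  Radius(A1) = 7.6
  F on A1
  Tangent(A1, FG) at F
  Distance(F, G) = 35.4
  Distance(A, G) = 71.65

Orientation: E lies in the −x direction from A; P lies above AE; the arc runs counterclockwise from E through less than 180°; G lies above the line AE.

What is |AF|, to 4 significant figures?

44.42

Checks: |PF| = 7.600 ✓; ∠(PF, FG) = 90.00° ✓; |FG| = 35.40 ✓; |AG| = 71.65 ✓.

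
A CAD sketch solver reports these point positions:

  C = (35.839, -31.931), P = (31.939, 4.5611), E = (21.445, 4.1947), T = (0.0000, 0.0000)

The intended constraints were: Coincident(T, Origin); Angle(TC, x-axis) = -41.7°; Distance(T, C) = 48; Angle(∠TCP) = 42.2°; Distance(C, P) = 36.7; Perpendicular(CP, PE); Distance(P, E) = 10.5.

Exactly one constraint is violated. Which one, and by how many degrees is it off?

Perpendicular(CP, PE) — off by 4.10°.

T = (0.00, 0.00) ✓; TC at -41.70° ✓; |TC| = 48.00 ✓; ∠TCP = 42.20° ✓; |CP| = 36.70 ✓; ∠(CP, PE) = 85.90° ✗; |PE| = 10.50 ✓.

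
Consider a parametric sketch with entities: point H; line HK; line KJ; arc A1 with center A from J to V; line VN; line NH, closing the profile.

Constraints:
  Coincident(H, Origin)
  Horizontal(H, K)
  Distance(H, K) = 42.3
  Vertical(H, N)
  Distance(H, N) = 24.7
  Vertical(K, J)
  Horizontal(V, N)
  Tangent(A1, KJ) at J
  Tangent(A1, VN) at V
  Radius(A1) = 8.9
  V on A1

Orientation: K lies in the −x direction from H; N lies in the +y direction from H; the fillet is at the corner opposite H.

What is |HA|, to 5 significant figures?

36.949

H is at the origin; H and K share the same y with |HK| = 42.3 and K on the −x side, so K = (-42.300, 0.0000). HN is vertical with |HN| = 24.7 and N on the +y side, so N = (0.0000, 24.700). The virtual corner opposite H is at (-42.300, 24.700). Tangency of A1 to KJ means the radius AJ is perpendicular to KJ and A1 meets VN tangentially, so AV is at right angles to VN, with radius 8.9, so the center A sits 8.9 in from both sides at A = (-33.400, 15.800). Then |HA| = |A − H| = 36.949.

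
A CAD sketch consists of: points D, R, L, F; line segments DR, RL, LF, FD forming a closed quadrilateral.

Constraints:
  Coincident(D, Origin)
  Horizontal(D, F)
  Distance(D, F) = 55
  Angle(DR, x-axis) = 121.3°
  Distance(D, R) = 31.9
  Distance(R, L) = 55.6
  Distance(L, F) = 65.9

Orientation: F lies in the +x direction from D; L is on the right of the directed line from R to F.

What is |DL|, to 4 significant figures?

27.60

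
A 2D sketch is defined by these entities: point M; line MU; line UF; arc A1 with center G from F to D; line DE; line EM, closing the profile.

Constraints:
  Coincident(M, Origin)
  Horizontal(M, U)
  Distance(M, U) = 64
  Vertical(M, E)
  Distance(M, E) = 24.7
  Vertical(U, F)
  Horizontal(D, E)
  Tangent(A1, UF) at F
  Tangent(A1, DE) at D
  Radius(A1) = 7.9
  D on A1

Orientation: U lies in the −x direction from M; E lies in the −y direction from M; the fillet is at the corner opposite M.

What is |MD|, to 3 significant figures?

61.3

M is at the origin; M and U share the same y with |MU| = 64.0 and U on the −x side, so U = (-64.0, 0.00). ME is vertical with |ME| = 24.7 and E on the −y side, so E = (0.00, -24.7). The virtual corner opposite M is at (-64.0, -24.7). A1 meets UF tangentially, so GF is at right angles to UF and since A1 is tangent to DE there, GD ⟂ DE, with radius 7.9, so the center G sits 7.9 in from both sides at G = (-56.1, -16.8). That places the tangent points at F = (-64.0, -16.8) on UF and D = (-56.1, -24.7) on DE. Then |MD| = |D − M| = 61.3.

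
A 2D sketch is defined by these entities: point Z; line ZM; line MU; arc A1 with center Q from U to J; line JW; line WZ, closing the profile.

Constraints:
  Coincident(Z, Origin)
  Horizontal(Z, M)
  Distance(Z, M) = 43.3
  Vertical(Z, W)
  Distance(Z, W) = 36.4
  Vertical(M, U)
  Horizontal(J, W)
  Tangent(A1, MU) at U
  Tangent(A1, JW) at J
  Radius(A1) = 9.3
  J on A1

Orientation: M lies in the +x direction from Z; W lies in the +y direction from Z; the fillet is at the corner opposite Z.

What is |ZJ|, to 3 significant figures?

49.8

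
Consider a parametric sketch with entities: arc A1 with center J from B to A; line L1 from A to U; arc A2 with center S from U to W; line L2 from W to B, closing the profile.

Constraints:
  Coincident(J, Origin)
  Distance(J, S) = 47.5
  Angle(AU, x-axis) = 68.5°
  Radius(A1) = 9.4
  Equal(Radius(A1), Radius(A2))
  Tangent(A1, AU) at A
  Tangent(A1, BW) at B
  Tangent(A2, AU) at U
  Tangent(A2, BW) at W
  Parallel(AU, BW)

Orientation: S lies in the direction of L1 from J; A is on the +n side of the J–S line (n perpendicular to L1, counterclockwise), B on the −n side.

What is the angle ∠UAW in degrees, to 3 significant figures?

21.6°

The slot axis is L1's direction at 68.5°, so u = (cos 68.5°, sin 68.5°) = (0.367, 0.930) and n = (−sin 68.5°, cos 68.5°) = (-0.930, 0.367). J is at the origin and S lies 47.5 along u from J, so S = 47.5·u = (17.4, 44.2). Tangency of A1 to both parallel lines with radius 9.4 puts A and B at J ± 9.4·n: A = (-8.75, 3.45), B = (8.75, -3.45). Equal radii place U and W the same way about S: U = S + 9.4·n = (8.66, 47.6), W = S − 9.4·n = (26.2, 40.7). Then cos ∠UAW = AU·AW / (|AU||AW|), giving 21.6°.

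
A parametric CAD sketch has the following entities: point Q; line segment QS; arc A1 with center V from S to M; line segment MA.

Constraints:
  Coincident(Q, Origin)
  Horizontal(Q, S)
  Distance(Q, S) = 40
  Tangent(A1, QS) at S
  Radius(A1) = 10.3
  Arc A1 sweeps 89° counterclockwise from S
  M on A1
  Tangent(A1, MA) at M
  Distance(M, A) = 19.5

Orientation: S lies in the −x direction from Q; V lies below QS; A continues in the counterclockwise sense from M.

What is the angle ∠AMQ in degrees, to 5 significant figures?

102.38°

Q is at the origin; Q and S share the same y with |QS| = 40.0 and S on the −x side, so S = (-40.000, 0.0000). Since A1 is tangent to QS there, VS ⟂ QS, so V = S + (0, -10.3) = (-40.000, -10.300). On A1, S sits at bearing 90° from V; an 89° counterclockwise sweep puts M at bearing 179°, so M = V + 10.3·(cos 179°, sin 179°) = (-50.298, -10.120). The tangent condition forces VM to be normal to MA, so MA runs along (−sin 179°, cos 179°); with |MA| = 19.5, A = (-50.639, -29.617). Then cos ∠AMQ = MA·MQ / (|MA||MQ|), giving 102.38°.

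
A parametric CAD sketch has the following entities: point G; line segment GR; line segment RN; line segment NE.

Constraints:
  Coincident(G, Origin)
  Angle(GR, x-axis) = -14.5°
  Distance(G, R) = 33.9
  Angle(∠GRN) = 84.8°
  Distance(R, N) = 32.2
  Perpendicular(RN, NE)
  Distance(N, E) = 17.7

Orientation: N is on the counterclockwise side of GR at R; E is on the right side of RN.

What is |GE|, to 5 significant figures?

59.132

G is at the origin; GR runs at -14.5° with length 33.9, so R = 33.9·(cos -14.5°, sin -14.5°) = (32.820, -8.4879). ∠GRN = 84.8°, so RN runs at -14.5° + (180° − 84.8°) = 80.700° from the x-axis; with |RN| = 32.2, N = R + 32.2·(cos 80.700°, sin 80.700°) = (38.024, 23.289). The perpendicularity gives NE at right angles to RN; with |NE| = 17.7 on the right of RN, E = N + 17.7·(0.98686, -0.16160) = (55.491, 20.428). Then |GE| = |E − G| = 59.132.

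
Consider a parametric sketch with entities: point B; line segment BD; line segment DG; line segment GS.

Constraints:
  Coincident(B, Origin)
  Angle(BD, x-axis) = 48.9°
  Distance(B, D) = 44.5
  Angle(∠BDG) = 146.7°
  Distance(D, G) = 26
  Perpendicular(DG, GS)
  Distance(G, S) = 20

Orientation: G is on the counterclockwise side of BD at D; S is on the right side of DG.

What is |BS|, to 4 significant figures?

77.25

B is at the origin; BD runs at 48.9° with length 44.5, so D = 44.5·(cos 48.9°, sin 48.9°) = (29.25, 33.53). ∠BDG = 146.7°, so DG runs at 48.9° + (180° − 146.7°) = 82.20° from the x-axis; with |DG| = 26.0, G = D + 26.0·(cos 82.20°, sin 82.20°) = (32.78, 59.29). DG is perpendicular to GS; with |GS| = 20.0 on the right of DG, S = G + 20.0·(0.9907, -0.1357) = (52.60, 56.58). Then |BS| = |S − B| = 77.25.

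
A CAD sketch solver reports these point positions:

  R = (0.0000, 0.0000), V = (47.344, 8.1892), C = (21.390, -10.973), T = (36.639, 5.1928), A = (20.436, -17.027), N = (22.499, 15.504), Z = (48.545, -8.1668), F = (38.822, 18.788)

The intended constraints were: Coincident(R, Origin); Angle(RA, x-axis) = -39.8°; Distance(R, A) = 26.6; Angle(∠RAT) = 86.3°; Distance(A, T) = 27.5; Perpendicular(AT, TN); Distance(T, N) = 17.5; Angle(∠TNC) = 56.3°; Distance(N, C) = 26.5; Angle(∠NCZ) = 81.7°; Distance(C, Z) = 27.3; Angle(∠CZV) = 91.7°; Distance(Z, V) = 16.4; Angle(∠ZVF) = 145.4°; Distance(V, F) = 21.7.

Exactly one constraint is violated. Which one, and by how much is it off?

Distance(V, F) = 21.7 — off by 8.10.

R = (0.00, 0.00) ✓; RA at -39.80° ✓; |RA| = 26.60 ✓; ∠RAT = 86.30° ✓; |AT| = 27.50 ✓; ∠(AT, TN) = 90.00° ✓; |TN| = 17.50 ✓; ∠TNC = 56.30° ✓; |NC| = 26.50 ✓; ∠NCZ = 81.70° ✓; |CZ| = 27.30 ✓; ∠CZV = 91.70° ✓; |ZV| = 16.40 ✓; ∠ZVF = 145.4° ✓; |VF| = 13.60 ✗.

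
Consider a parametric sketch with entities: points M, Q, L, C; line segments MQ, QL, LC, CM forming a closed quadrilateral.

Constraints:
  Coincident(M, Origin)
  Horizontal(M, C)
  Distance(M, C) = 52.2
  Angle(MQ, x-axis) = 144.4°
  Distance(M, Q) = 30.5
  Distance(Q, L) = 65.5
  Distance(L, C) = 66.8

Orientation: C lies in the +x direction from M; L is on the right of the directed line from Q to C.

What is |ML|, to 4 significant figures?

42.58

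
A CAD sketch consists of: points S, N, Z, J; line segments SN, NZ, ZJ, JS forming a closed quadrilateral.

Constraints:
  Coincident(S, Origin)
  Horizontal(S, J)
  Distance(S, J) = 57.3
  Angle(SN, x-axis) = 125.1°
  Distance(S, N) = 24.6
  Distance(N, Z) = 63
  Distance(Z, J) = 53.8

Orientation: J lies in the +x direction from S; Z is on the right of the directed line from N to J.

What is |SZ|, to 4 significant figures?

38.63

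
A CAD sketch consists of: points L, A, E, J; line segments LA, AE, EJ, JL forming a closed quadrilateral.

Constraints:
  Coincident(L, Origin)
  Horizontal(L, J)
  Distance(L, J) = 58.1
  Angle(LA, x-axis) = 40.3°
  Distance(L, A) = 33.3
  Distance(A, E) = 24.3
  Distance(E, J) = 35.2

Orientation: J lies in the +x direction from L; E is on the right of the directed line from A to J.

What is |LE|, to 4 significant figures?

23.15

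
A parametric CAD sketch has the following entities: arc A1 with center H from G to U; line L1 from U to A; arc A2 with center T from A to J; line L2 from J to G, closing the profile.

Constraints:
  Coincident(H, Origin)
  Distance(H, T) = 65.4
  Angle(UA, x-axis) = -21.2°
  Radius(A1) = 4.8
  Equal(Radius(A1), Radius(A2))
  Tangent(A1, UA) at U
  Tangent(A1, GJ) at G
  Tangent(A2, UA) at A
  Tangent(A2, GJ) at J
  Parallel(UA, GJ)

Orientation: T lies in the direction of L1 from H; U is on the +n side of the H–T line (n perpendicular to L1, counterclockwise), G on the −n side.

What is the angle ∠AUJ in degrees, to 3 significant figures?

8.35°

Tangency of A1 to both parallel lines with radius 4.8 puts U and G at H ± 4.8·n: U = (1.74, 4.48), G = (-1.74, -4.48). Equal radii place A and J the same way about T: A = T + 4.8·n = (62.7, -19.2), J = T − 4.8·n = (59.2, -28.1). Then cos ∠AUJ = UA·UJ / (|UA||UJ|), giving 8.35°.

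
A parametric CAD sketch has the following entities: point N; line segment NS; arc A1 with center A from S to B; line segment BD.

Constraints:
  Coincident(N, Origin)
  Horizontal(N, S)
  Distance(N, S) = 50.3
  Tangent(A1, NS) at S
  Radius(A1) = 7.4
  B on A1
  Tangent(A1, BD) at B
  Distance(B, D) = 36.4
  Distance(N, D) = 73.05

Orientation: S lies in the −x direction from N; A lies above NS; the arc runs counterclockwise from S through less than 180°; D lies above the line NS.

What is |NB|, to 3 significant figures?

44.8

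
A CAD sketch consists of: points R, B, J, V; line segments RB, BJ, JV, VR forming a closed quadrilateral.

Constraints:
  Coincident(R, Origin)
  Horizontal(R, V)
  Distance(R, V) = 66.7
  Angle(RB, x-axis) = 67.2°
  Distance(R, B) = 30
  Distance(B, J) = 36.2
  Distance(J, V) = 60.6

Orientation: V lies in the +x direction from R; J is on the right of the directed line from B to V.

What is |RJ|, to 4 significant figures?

10.56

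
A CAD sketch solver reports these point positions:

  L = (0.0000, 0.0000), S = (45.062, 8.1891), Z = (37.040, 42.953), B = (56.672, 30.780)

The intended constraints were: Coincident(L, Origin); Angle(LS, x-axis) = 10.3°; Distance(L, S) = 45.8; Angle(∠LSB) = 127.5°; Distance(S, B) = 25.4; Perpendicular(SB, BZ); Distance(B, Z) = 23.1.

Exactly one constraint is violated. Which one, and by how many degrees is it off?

Perpendicular(SB, BZ) — off by 4.60°.

L = (0.00, 0.00) ✓; LS at 10.30° ✓; |LS| = 45.80 ✓; ∠LSB = 127.5° ✓; |SB| = 25.40 ✓; ∠(SB, BZ) = 85.40° ✗; |BZ| = 23.10 ✓.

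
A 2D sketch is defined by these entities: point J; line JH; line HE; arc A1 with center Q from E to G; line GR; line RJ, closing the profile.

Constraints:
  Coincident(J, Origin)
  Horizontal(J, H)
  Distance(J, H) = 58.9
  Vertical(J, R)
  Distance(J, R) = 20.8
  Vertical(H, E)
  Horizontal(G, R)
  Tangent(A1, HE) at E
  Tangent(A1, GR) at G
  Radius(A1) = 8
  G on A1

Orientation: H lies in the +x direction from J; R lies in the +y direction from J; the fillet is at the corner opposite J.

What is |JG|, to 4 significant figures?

54.99

J is at the origin; J and H share the same y with |JH| = 58.9 and H on the +x side, so H = (58.90, 0.000). J and R share the same x with |JR| = 20.8 and R on the +y side, so R = (0.000, 20.80). The virtual corner opposite J is at (58.90, 20.80). The tangent condition forces QE to be normal to HE and A1 meets GR tangentially, so QG is at right angles to GR, with radius 8.0, so the center Q sits 8.0 in from both sides at Q = (50.90, 12.80). That places the tangent points at E = (58.90, 12.80) on HE and G = (50.90, 20.80) on GR. Then |JG| = |G − J| = 54.99.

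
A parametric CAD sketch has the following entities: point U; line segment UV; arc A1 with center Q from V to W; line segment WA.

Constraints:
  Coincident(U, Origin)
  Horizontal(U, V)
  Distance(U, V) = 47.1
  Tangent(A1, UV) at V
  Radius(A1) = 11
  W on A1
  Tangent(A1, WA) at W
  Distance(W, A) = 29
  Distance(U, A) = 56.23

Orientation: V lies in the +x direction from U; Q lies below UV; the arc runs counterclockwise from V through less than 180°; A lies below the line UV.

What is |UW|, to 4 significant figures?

38.07

U is at the origin; U and V share the same y with |UV| = 47.1 and V on the +x side, so V = (47.10, 0.000). The tangent condition forces QV to be normal to UV, so Q = V + (0, -11) = (47.10, -11.00). Since QW ⟂ WA (tangency), |QA| = √(11.0² + 29.0²) = 31.02 regardless of where W sits on A1. So A lies on both circle(U, 56.23) and circle(Q, 31.02); the below-UV intersection is A = (38.65, -40.84). W is the foot of the tangent from A: W = (36.14, -11.95).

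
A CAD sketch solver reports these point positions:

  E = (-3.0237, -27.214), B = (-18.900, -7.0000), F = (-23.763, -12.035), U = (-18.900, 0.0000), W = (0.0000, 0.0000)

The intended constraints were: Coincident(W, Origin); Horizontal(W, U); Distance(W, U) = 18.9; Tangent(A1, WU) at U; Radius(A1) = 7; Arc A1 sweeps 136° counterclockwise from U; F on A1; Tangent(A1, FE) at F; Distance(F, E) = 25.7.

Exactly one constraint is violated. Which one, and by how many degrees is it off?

Tangent(A1, FE) at F — off by 7.80°.

W = (0.00, 0.00) ✓; W.y = 0.00, U.y = 0.00 ✓; |WU| = 18.90 ✓; ∠(BU, UW) = 90.00° ✓; |BU| = 7.000 ✓; bearing(B→F) − bearing(B→U) = 136.0° ✓; |BF| = 7.000 ✓; ∠(BF, FE) = 82.20° ✗; |FE| = 25.70 ✓.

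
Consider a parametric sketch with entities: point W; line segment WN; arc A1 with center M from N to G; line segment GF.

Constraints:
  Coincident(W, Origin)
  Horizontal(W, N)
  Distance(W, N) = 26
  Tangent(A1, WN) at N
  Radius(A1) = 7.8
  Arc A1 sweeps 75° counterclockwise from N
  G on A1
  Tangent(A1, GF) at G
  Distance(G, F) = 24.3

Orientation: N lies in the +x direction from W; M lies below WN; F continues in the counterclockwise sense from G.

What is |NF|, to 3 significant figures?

32.4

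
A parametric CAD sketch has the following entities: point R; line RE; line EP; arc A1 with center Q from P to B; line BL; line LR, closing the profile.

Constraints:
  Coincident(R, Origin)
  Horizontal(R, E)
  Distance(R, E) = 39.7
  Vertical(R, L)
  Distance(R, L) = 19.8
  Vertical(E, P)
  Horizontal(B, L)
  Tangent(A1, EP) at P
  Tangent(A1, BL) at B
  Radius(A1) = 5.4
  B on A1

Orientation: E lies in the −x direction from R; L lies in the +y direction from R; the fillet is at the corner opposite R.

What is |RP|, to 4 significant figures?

42.23

R is at the origin; RE is horizontal with |RE| = 39.7 and E on the −x side, so E = (-39.70, 0.000). RL is vertical with |RL| = 19.8 and L on the +y side, so L = (0.000, 19.80). The virtual corner opposite R is at (-39.70, 19.80). Tangency of A1 to EP means the radius QP is perpendicular to EP and tangency of A1 to BL means the radius QB is perpendicular to BL, with radius 5.4, so the center Q sits 5.4 in from both sides at Q = (-34.30, 14.40). That places the tangent points at P = (-39.70, 14.40) on EP and B = (-34.30, 19.80) on BL. Then |RP| = |P − R| = 42.23.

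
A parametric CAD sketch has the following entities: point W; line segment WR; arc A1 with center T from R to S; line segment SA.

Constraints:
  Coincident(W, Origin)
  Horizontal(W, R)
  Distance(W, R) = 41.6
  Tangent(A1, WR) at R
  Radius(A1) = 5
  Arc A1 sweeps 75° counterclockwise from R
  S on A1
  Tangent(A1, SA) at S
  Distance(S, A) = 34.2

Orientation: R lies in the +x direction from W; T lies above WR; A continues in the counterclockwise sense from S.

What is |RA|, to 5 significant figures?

39.205

W is at the origin; W and R share the same y with |WR| = 41.6 and R on the +x side, so R = (41.600, 0.0000). Tangency of A1 to WR means the radius TR is perpendicular to WR, so T = R + (0, 5) = (41.600, 5.0000). On A1, R sits at bearing -90° from T; a 75° counterclockwise sweep puts S at bearing -15°, so S = T + 5.0·(cos -15°, sin -15°) = (46.430, 3.7059). Since A1 is tangent to SA there, TS ⟂ SA, so SA runs along (−sin -15°, cos -15°); with |SA| = 34.2, A = (55.281, 36.741). Then |RA| = |A − R| = 39.205.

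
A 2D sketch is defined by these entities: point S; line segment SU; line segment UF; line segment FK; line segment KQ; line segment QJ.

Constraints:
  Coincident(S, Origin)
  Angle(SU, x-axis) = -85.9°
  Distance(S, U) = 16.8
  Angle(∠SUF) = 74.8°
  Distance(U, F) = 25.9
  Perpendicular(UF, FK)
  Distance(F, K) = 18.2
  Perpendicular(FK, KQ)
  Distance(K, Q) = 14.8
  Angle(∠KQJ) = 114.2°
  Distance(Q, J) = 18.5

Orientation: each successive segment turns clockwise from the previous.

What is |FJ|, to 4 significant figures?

22.42

S is at the origin; SU runs at -85.9° with length 16.8, so U = (1.201, -16.76). ∠SUF = 74.8° gives UF at 168.9° from the x-axis; with |UF| = 25.9, F = (-24.21, -11.77). The perpendicularity gives FK at right angles to UF, so FK runs at 78.90°; with |FK| = 18.2, K = (-20.71, 6.089). FK is perpendicular to KQ, so KQ runs at -11.10°; with |KQ| = 14.8, Q = (-6.187, 3.240). ∠KQJ = 114.2° gives QJ at -76.90° from the x-axis; with |QJ| = 18.5, J = (-1.994, -14.78). Then |FJ| = |J − F| = 22.42.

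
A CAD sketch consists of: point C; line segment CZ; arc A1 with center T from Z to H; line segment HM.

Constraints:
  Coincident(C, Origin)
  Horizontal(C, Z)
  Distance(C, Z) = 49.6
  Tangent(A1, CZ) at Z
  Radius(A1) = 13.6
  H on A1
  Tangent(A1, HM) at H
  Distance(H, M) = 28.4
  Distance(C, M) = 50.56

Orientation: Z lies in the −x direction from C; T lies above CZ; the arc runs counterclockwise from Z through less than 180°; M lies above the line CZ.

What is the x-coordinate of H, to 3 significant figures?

-36.2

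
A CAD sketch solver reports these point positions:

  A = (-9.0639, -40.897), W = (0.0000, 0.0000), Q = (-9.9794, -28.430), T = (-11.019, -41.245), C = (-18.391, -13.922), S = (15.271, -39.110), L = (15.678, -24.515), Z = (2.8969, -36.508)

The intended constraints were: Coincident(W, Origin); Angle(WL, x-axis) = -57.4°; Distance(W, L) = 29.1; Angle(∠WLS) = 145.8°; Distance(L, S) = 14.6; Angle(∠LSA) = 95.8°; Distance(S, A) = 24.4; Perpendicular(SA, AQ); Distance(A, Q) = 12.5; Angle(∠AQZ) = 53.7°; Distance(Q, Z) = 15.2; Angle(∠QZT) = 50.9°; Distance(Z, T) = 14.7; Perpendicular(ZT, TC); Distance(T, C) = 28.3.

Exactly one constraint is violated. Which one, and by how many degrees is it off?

Perpendicular(ZT, TC) — off by 3.70°.

W = (0.00, 0.00) ✓; WL at -57.40° ✓; |WL| = 29.10 ✓; ∠WLS = 145.8° ✓; |LS| = 14.60 ✓; ∠LSA = 95.80° ✓; |SA| = 24.40 ✓; ∠(SA, AQ) = 90.00° ✓; |AQ| = 12.50 ✓; ∠AQZ = 53.70° ✓; |QZ| = 15.20 ✓; ∠QZT = 50.90° ✓; |ZT| = 14.70 ✓; ∠(ZT, TC) = 93.70° ✗; |TC| = 28.30 ✓.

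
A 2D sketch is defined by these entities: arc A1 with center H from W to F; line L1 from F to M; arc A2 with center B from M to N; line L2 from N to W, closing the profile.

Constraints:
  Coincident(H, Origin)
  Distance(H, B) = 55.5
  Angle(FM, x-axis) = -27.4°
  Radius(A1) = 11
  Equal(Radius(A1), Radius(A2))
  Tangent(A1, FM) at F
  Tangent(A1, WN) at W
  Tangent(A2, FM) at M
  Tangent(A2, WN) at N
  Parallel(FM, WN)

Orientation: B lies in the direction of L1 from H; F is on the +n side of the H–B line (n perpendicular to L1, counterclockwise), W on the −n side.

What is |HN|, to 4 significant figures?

56.58

The slot axis is L1's direction at -27.4°, so u = (cos -27.4°, sin -27.4°) = (0.8878, -0.4602) and n = (−sin -27.4°, cos -27.4°) = (0.4602, 0.8878). H is at the origin and B lies 55.5 along u from H, so B = 55.5·u = (49.27, -25.54). Tangency of A1 to both parallel lines with radius 11.0 puts F and W at H ± 11.0·n: F = (5.062, 9.766), W = (-5.062, -9.766). Equal radii place M and N the same way about B: M = B + 11.0·n = (54.34, -15.78), N = B − 11.0·n = (44.21, -35.31). Then |HN| = |N − H| = 56.58.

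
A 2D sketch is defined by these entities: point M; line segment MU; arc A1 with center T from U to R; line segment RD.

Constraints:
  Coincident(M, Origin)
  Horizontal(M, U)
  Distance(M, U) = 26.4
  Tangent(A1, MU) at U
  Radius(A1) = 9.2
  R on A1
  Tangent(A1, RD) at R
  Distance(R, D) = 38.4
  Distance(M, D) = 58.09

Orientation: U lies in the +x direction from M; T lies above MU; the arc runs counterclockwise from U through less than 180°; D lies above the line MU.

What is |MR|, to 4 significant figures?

36.94

M is at the origin; MU is horizontal with |MU| = 26.4 and U on the +x side, so U = (26.40, 0.000). Tangency of A1 to MU means the radius TU is perpendicular to MU, so T = U + (0, 9.2) = (26.40, 9.200). Since TR ⟂ RD (tangency), |TD| = √(9.2² + 38.4²) = 39.49 regardless of where R sits on A1. So D lies on both circle(M, 58.09) and circle(T, 39.49); the above-MU intersection is D = (32.37, 48.23). R is the foot of the tangent from D: R = (35.57, 9.965).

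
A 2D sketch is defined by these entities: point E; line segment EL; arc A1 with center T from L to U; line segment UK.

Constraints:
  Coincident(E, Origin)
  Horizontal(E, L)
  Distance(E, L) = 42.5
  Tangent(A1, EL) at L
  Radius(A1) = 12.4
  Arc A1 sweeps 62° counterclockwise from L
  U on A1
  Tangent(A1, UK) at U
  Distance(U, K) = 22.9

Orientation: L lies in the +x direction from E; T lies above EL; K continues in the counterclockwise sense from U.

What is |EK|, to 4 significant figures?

69.57

E is at the origin; E and L share the same y with |EL| = 42.5 and L on the +x side, so L = (42.50, 0.000). A1 meets EL tangentially, so TL is at right angles to EL, so T = L + (0, 12.4) = (42.50, 12.40). On A1, L sits at bearing -90° from T; a 62° counterclockwise sweep puts U at bearing -28°, so U = T + 12.4·(cos -28°, sin -28°) = (53.45, 6.579). The tangent condition forces TU to be normal to UK, so UK runs along (−sin -28°, cos -28°); with |UK| = 22.9, K = (64.20, 26.80). Then |EK| = |K − E| = 69.57.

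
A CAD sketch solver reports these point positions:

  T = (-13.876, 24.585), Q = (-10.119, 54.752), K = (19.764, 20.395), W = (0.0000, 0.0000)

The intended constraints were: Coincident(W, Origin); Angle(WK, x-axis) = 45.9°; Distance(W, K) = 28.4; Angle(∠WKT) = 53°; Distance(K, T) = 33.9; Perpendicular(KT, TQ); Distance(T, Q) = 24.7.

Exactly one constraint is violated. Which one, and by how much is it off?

Distance(T, Q) = 24.7 — off by 5.70.

W = (0.00, 0.00) ✓; WK at 45.90° ✓; |WK| = 28.40 ✓; ∠WKT = 53.00° ✓; |KT| = 33.90 ✓; ∠(KT, TQ) = 90.00° ✓; |TQ| = 30.40 ✗.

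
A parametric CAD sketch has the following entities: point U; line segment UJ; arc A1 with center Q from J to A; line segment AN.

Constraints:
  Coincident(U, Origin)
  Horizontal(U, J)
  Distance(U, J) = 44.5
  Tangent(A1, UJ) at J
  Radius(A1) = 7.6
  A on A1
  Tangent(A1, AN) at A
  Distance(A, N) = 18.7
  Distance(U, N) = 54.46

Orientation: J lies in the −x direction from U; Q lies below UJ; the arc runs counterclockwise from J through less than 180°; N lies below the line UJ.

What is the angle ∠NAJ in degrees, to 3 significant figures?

127°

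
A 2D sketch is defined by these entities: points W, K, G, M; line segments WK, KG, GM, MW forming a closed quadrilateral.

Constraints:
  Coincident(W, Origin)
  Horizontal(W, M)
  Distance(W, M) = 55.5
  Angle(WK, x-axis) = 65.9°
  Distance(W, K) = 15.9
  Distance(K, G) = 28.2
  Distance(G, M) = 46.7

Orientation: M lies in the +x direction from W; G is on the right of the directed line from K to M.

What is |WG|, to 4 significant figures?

17.15

W is at the origin; W and M share the same y with |WM| = 55.5 and M in +x, so M = (55.5, 0). WK runs at 65.9° with |WK| = 15.9, so K = (6.492, 14.51). G is determined by |KG| = 28.2 and |GM| = 46.7 together: it lies at the intersection of circle(K, 28.2) and circle(M, 46.7). With |KM| = 51.11, the foot of the radical line on KM is 12.00 from K and the perpendicular offset is √(28.2² − 12.00²) = 25.52. Taking the right-of-KM solution: G = (10.75, -13.36).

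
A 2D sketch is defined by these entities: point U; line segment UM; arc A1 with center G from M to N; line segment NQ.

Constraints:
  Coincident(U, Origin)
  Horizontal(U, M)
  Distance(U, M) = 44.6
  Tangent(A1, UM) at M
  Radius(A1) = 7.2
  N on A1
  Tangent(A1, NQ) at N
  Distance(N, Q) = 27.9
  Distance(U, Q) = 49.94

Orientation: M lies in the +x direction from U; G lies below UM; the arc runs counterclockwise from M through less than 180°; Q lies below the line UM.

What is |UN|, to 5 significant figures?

38.027

Checks: |GN| = 7.200 ✓; ∠(GN, NQ) = 90.00° ✓; |NQ| = 27.90 ✓; |UQ| = 49.94 ✓.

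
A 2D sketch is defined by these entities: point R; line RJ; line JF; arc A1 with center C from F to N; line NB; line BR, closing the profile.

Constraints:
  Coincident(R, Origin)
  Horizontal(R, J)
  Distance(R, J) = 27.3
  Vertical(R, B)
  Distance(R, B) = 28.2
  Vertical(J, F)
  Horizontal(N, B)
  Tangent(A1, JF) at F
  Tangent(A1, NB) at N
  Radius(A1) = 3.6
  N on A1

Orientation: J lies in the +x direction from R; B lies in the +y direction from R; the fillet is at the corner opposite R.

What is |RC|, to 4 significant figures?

34.16

R is at the origin; RJ is horizontal with |RJ| = 27.3 and J on the +x side, so J = (27.30, 0.000). R and B share the same x with |RB| = 28.2 and B on the +y side, so B = (0.000, 28.20). The virtual corner opposite R is at (27.30, 28.20). Since A1 is tangent to JF there, CF ⟂ JF and the tangent condition forces CN to be normal to NB, with radius 3.6, so the center C sits 3.6 in from both sides at C = (23.70, 24.60). Then |RC| = |C − R| = 34.16.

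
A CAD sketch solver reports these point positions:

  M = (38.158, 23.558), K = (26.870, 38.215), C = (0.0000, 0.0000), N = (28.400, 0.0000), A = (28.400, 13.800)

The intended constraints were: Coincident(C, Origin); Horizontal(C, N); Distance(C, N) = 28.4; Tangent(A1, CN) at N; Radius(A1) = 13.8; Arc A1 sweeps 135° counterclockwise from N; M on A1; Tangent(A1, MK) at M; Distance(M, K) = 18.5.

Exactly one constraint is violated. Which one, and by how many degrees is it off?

Tangent(A1, MK) at M — off by 7.40°.

C = (0.00, 0.00) ✓; C.y = 0.00, N.y = 0.00 ✓; |CN| = 28.40 ✓; ∠(AN, NC) = 90.00° ✓; |AN| = 13.80 ✓; bearing(A→M) − bearing(A→N) = 135.0° ✓; |AM| = 13.80 ✓; ∠(AM, MK) = 97.40° ✗; |MK| = 18.50 ✓.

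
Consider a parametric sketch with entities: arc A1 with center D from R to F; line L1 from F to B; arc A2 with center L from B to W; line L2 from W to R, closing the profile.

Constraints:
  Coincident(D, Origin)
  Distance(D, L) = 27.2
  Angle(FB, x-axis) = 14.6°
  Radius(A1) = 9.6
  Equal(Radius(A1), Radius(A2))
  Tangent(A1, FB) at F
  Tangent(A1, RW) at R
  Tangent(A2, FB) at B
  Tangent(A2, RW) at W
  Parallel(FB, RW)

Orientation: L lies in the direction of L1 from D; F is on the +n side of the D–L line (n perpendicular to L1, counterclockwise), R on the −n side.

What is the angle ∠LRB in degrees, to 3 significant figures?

15.8°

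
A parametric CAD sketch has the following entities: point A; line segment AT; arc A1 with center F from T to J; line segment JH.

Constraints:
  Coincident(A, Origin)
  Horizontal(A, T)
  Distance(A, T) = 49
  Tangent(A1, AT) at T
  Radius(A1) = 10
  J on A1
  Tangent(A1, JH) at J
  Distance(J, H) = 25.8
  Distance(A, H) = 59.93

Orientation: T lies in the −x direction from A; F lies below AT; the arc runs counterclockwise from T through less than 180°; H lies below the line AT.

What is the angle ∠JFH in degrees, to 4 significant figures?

68.81°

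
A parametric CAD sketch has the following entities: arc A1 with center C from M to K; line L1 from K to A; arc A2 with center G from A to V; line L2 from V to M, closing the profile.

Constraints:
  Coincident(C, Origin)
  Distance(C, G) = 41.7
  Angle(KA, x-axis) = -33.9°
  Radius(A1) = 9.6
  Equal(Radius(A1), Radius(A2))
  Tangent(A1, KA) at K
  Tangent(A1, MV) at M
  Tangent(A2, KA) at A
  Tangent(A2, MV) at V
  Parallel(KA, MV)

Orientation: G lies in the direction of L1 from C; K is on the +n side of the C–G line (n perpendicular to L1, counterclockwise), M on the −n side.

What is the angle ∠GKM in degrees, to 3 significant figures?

77.0°

The slot axis is L1's direction at -33.9°, so u = (cos -33.9°, sin -33.9°) = (0.830, -0.558) and n = (−sin -33.9°, cos -33.9°) = (0.558, 0.830). C is at the origin and G lies 41.7 along u from C, so G = 41.7·u = (34.6, -23.3). Tangency of A1 to both parallel lines with radius 9.6 puts K and M at C ± 9.6·n: K = (5.35, 7.97), M = (-5.35, -7.97). Then cos ∠GKM = KG·KM / (|KG||KM|), giving 77.0°.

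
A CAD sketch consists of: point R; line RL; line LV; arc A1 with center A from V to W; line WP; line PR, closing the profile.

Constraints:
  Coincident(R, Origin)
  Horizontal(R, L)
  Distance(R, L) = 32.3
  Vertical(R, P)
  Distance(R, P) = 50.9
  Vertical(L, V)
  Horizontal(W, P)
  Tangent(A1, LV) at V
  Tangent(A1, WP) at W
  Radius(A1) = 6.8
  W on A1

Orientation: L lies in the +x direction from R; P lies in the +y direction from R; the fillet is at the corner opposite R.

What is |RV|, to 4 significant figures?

54.66

The virtual corner opposite R is at (32.30, 50.90). A1 meets LV tangentially, so AV is at right angles to LV and A1 meets WP tangentially, so AW is at right angles to WP, with radius 6.8, so the center A sits 6.8 in from both sides at A = (25.50, 44.10). That places the tangent points at V = (32.30, 44.10) on LV and W = (25.50, 50.90) on WP. Then |RV| = |V − R| = 54.66.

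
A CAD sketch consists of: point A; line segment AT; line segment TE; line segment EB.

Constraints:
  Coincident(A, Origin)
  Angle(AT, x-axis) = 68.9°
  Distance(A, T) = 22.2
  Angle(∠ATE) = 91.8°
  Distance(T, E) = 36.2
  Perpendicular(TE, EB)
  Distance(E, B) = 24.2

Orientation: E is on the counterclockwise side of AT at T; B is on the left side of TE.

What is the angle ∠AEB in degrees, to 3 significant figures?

59.0°

A is at the origin; AT runs at 68.9° with length 22.2, so T = 22.2·(cos 68.9°, sin 68.9°) = (7.99, 20.7). ∠ATE = 91.8°, so TE runs at 68.9° + (180° − 91.8°) = 157° from the x-axis; with |TE| = 36.2, E = T + 36.2·(cos 157°, sin 157°) = (-25.4, 34.8). TE ⟂ EB; with |EB| = 24.2 on the left of TE, B = E + 24.2·(-0.389, -0.921) = (-34.8, 12.5). Then cos ∠AEB = EA·EB / (|EA||EB|), giving 59.0°.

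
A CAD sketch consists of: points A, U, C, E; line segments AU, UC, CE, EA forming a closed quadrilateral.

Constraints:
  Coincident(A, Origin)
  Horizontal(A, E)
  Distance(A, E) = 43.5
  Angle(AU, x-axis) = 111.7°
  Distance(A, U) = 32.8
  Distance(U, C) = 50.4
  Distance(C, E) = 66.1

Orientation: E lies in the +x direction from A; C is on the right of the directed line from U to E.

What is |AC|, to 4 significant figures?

27.62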